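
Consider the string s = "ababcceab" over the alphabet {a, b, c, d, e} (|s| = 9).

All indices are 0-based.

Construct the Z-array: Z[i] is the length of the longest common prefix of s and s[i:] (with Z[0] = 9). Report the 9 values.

Z[0]=9
i=1: fresh scan; Z[1]=0
i=2: fresh scan; Z[2]=2 grow→box=[2,4)
i=3: min(r-i=1, Z[1]=0)=0; Z[3]=0
i=4: fresh scan; Z[4]=0
i=5: fresh scan; Z[5]=0
i=6: fresh scan; Z[6]=0
i=7: fresh scan; Z[7]=2 grow→box=[7,9)
i=8: min(r-i=1, Z[1]=0)=0; Z[8]=0

[9, 0, 2, 0, 0, 0, 0, 2, 0]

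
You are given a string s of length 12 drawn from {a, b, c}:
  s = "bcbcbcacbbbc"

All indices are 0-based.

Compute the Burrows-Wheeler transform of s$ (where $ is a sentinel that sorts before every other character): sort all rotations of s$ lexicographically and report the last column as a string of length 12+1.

cccbbcc$bbabb

rank  rotation       last
    0  $bcbcbcacbbbc  c
    1  acbbbc$bcbcbc  c
    2  bbbc$bcbcbcac  c
    3  bbc$bcbcbcacb  b
    4  bc$bcbcbcacbb  b
    5  bcacbbbc$bcbc  c
    6  bcbcacbbbc$bc  c
    7  bcbcbcacbbbc$  $
    8  c$bcbcbcacbbb  b
    9  cacbbbc$bcbcb  b
   10  cbbbc$bcbcbca  a
   11  cbcacbbbc$bcb  b
   12  cbcbcacbbbc$b  b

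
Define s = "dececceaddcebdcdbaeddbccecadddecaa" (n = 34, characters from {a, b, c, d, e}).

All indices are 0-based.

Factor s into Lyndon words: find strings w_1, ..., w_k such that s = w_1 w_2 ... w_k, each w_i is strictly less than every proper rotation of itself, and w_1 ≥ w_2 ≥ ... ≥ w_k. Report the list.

emit factor 1: 'de' (i=0, period=2)
emit factor 2: 'ce' (i=2, period=2)
emit factor 3: 'cce' (i=4, period=3)
emit factor 4: 'addcebdcdbaeddbccecadddec' (i=7, period=25)
emit factor 5: 'a' (i=32, period=1)
emit factor 6: 'a' (i=33, period=1)

["de", "ce", "cce", "addcebdcdbaeddbccecadddec", "a", "a"]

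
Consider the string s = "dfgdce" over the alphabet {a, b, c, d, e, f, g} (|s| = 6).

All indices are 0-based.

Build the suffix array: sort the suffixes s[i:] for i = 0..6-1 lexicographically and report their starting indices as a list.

rank→(start, suffix):
  0 → (4, 'ce')
  1 → (3, 'dce')
  2 → (0, 'dfgdce')
  3 → (5, 'e')
  4 → (1, 'fgdce')
  5 → (2, 'gdce')

[4, 3, 0, 5, 1, 2]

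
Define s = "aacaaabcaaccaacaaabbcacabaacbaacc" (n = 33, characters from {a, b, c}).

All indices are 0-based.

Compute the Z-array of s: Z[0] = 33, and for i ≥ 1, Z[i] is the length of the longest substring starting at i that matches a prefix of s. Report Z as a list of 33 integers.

Z[0]=33
i=1: outside box; Z[1]=1 grow→box=[1,2)
i=2: outside box; Z[2]=0
i=3: outside box; Z[3]=2 grow→box=[3,5)
i=4: min(r-i=1, Z[1]=1)=1; Z[4]=2 grow→box=[4,6)
i=5: min(r-i=1, Z[1]=1)=1; Z[5]=1
i=6: outside box; Z[6]=0
i=7: outside box; Z[7]=0
i=8: outside box; Z[8]=3 grow→box=[8,11)
i=9: min(r-i=2, Z[1]=1)=1; Z[9]=1
i=10: min(r-i=1, Z[2]=0)=0; Z[10]=0
i=11: outside box; Z[11]=0
i=12: outside box; Z[12]=7 grow→box=[12,19)
i=13: min(r-i=6, Z[1]=1)=1; Z[13]=1
i=14: min(r-i=5, Z[2]=0)=0; Z[14]=0
i=15: min(r-i=4, Z[3]=2)=2; Z[15]=2
i=16: min(r-i=3, Z[4]=2)=2; Z[16]=2
i=17: min(r-i=2, Z[5]=1)=1; Z[17]=1
i=18: min(r-i=1, Z[6]=0)=0; Z[18]=0
i=19: outside box; Z[19]=0
i=20: outside box; Z[20]=0
i=21: outside box; Z[21]=1 grow→box=[21,22)
i=22: outside box; Z[22]=0
i=23: outside box; Z[23]=1 grow→box=[23,24)
i=24: outside box; Z[24]=0
i=25: outside box; Z[25]=3 grow→box=[25,28)
i=26: min(r-i=2, Z[1]=1)=1; Z[26]=1
i=27: min(r-i=1, Z[2]=0)=0; Z[27]=0
i=28: outside box; Z[28]=0
i=29: outside box; Z[29]=3 grow→box=[29,32)
i=30: min(r-i=2, Z[1]=1)=1; Z[30]=1
i=31: min(r-i=1, Z[2]=0)=0; Z[31]=0
i=32: outside box; Z[32]=0

[33, 1, 0, 2, 2, 1, 0, 0, 3, 1, 0, 0, 7, 1, 0, 2, 2, 1, 0, 0, 0, 1, 0, 1, 0, 3, 1, 0, 0, 3, 1, 0, 0]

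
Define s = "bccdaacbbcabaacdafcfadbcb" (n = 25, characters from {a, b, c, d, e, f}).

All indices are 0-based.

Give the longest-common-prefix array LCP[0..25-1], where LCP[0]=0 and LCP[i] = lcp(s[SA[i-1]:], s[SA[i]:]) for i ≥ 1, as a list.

sorted suffixes:
  #0 SA[0]=4  'aacbbcabaacdafcfadbcb'
  #1 SA[1]=12  'aacdafcfadbcb'
  #2 SA[2]=10  'abaacdafcfadbcb'
  #3 SA[3]=5  'acbbcabaacdafcfadbcb'
  #4 SA[4]=13  'acdafcfadbcb'
  #5 SA[5]=20  'adbcb'
  #6 SA[6]=16  'afcfadbcb'
  #7 SA[7]=24  'b'
  #8 SA[8]=11  'baacdafcfadbcb'
  #9 SA[9]=7  'bbcabaacdafcfadbcb'
  #10 SA[10]=8  'bcabaacdafcfadbcb'
  #11 SA[11]=22  'bcb'
  #12 SA[12]=0  'bccdaacbbcabaacdafcfadbcb'
  #13 SA[13]=9  'cabaacdafcfadbcb'
  #14 SA[14]=23  'cb'
  #15 SA[15]=6  'cbbcabaacdafcfadbcb'
  #16 SA[16]=1  'ccdaacbbcabaacdafcfadbcb'
  #17 SA[17]=2  'cdaacbbcabaacdafcfadbcb'
  #18 SA[18]=14  'cdafcfadbcb'
  #19 SA[19]=18  'cfadbcb'
  #20 SA[20]=3  'daacbbcabaacdafcfadbcb'
  #21 SA[21]=15  'dafcfadbcb'
  #22 SA[22]=21  'dbcb'
  #23 SA[23]=19  'fadbcb'
  #24 SA[24]=17  'fcfadbcb'

SA = [4, 12, 10, 5, 13, 20, 16, 24, 11, 7, 8, 22, 0, 9, 23, 6, 1, 2, 14, 18, 3, 15, 21, 19, 17]
rank  pair      lcp
   1  s[4:],s[12:]  3  'aac'
   2  s[12:],s[10:]  1  'a'
   3  s[10:],s[5:]  1  'a'
   4  s[5:],s[13:]  2  'ac'
   5  s[13:],s[20:]  1  'a'
   6  s[20:],s[16:]  1  'a'
   7  s[16:],s[24:]  0  ''
   8  s[24:],s[11:]  1  'b'
   9  s[11:],s[7:]  1  'b'
  10  s[7:],s[8:]  1  'b'
  11  s[8:],s[22:]  2  'bc'
  12  s[22:],s[0:]  2  'bc'
  13  s[0:],s[9:]  0  ''
  14  s[9:],s[23:]  1  'c'
  15  s[23:],s[6:]  2  'cb'
  16  s[6:],s[1:]  1  'c'
  17  s[1:],s[2:]  1  'c'
  18  s[2:],s[14:]  3  'cda'
  19  s[14:],s[18:]  1  'c'
  20  s[18:],s[3:]  0  ''
  21  s[3:],s[15:]  2  'da'
  22  s[15:],s[21:]  1  'd'
  23  s[21:],s[19:]  0  ''
  24  s[19:],s[17:]  1  'f'

[0, 3, 1, 1, 2, 1, 1, 0, 1, 1, 1, 2, 2, 0, 1, 2, 1, 1, 3, 1, 0, 2, 1, 0, 1]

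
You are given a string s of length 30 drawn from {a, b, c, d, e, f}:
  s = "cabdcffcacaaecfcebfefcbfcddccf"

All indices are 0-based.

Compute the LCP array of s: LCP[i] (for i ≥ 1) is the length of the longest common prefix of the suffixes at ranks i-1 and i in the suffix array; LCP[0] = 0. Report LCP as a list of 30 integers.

[0, 1, 1, 1, 0, 1, 2, 0, 2, 2, 1, 1, 1, 1, 1, 2, 2, 0, 2, 1, 0, 1, 1, 0, 1, 2, 2, 2, 1, 1]

rank | idx | suffix
   0 |  10 | aaecfcebfefcbfcddccf
   1 |   1 | abdcffcacaaecfcebfefcbfcddccf
   2 |   8 | acaaecfcebfefcbfcddccf
   3 |  11 | aecfcebfefcbfcddccf
   4 |   2 | bdcffcacaaecfcebfefcbfcddccf
   5 |  22 | bfcddccf
   6 |  17 | bfefcbfcddccf
   7 |   9 | caaecfcebfefcbfcddccf
   8 |   0 | cabdcffcacaaecfcebfefcbfcddccf
   9 |   7 | cacaaecfcebfefcbfcddccf
  10 |  21 | cbfcddccf
  11 |  27 | ccf
  12 |  24 | cddccf
  13 |  15 | cebfefcbfcddccf
  14 |  28 | cf
  15 |  13 | cfcebfefcbfcddccf
  16 |   4 | cffcacaaecfcebfefcbfcddccf
  17 |  26 | dccf
  18 |   3 | dcffcacaaecfcebfefcbfcddccf
  19 |  25 | ddccf
  20 |  16 | ebfefcbfcddccf
  21 |  12 | ecfcebfefcbfcddccf
  22 |  19 | efcbfcddccf
  23 |  29 | f
  24 |   6 | fcacaaecfcebfefcbfcddccf
  25 |  20 | fcbfcddccf
  26 |  23 | fcddccf
  27 |  14 | fcebfefcbfcddccf
  28 |  18 | fefcbfcddccf
  29 |   5 | ffcacaaecfcebfefcbfcddccf

SA = [10, 1, 8, 11, 2, 22, 17, 9, 0, 7, 21, 27, 24, 15, 28, 13, 4, 26, 3, 25, 16, 12, 19, 29, 6, 20, 23, 14, 18, 5]
[i] adj suffixes → lcp
  [1] 10/1 → 1 ('a')
  [2] 1/8 → 1 ('a')
  [3] 8/11 → 1 ('a')
  [4] 11/2 → 0 ('')
  [5] 2/22 → 1 ('b')
  [6] 22/17 → 2 ('bf')
  [7] 17/9 → 0 ('')
  [8] 9/0 → 2 ('ca')
  [9] 0/7 → 2 ('ca')
  [10] 7/21 → 1 ('c')
  [11] 21/27 → 1 ('c')
  [12] 27/24 → 1 ('c')
  [13] 24/15 → 1 ('c')
  [14] 15/28 → 1 ('c')
  [15] 28/13 → 2 ('cf')
  [16] 13/4 → 2 ('cf')
  [17] 4/26 → 0 ('')
  [18] 26/3 → 2 ('dc')
  [19] 3/25 → 1 ('d')
  [20] 25/16 → 0 ('')
  [21] 16/12 → 1 ('e')
  [22] 12/19 → 1 ('e')
  [23] 19/29 → 0 ('')
  [24] 29/6 → 1 ('f')
  [25] 6/20 → 2 ('fc')
  [26] 20/23 → 2 ('fc')
  [27] 23/14 → 2 ('fc')
  [28] 14/18 → 1 ('f')
  [29] 18/5 → 1 ('f')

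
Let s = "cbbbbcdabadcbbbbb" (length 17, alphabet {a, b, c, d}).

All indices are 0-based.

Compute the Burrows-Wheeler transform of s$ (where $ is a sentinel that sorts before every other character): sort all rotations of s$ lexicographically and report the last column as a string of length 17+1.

bdbbabbbccbbbd$bca

rank  rotation            last
    0  $cbbbbcdabadcbbbbb  b
    1  abadcbbbbb$cbbbbcd  d
    2  adcbbbbb$cbbbbcdab  b
    3  b$cbbbbcdabadcbbbb  b
    4  badcbbbbb$cbbbbcda  a
    5  bb$cbbbbcdabadcbbb  b
    6  bbb$cbbbbcdabadcbb  b
    7  bbbb$cbbbbcdabadcb  b
    8  bbbbb$cbbbbcdabadc  c
    9  bbbbcdabadcbbbbb$c  c
   10  bbbcdabadcbbbbb$cb  b
   11  bbcdabadcbbbbb$cbb  b
   12  bcdabadcbbbbb$cbbb  b
   13  cbbbbb$cbbbbcdabad  d
   14  cbbbbcdabadcbbbbb$  $
   15  cdabadcbbbbb$cbbbb  b
   16  dabadcbbbbb$cbbbbc  c
   17  dcbbbbb$cbbbbcdaba  a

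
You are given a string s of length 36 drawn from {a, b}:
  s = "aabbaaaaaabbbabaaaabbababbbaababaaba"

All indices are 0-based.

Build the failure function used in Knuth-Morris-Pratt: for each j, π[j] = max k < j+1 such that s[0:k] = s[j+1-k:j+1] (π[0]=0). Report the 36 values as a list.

[0, 1, 0, 0, 1, 2, 2, 2, 2, 2, 3, 4, 0, 1, 0, 1, 2, 2, 2, 3, 4, 5, 0, 1, 0, 0, 0, 1, 2, 3, 1, 0, 1, 2, 3, 1]

π[0] = 0
j=1 s[j]='a': π[1]=1 (border 'a')
j=2 s[j]='b': k: 1→0; π[2]=0 (border '')
j=3 s[j]='b': π[3]=0 (border '')
j=4 s[j]='a': π[4]=1 (border 'a')
j=5 s[j]='a': π[5]=2 (border 'aa')
j=6 s[j]='a': k: 2→1; π[6]=2 (border 'aa')
j=7 s[j]='a': k: 2→1; π[7]=2 (border 'aa')
j=8 s[j]='a': k: 2→1; π[8]=2 (border 'aa')
j=9 s[j]='a': k: 2→1; π[9]=2 (border 'aa')
j=10 s[j]='b': π[10]=3 (border 'aab')
j=11 s[j]='b': π[11]=4 (border 'aabb')
j=12 s[j]='b': k: 4→0; π[12]=0 (border '')
j=13 s[j]='a': π[13]=1 (border 'a')
j=14 s[j]='b': k: 1→0; π[14]=0 (border '')
j=15 s[j]='a': π[15]=1 (border 'a')
j=16 s[j]='a': π[16]=2 (border 'aa')
j=17 s[j]='a': k: 2→1; π[17]=2 (border 'aa')
j=18 s[j]='a': k: 2→1; π[18]=2 (border 'aa')
j=19 s[j]='b': π[19]=3 (border 'aab')
j=20 s[j]='b': π[20]=4 (border 'aabb')
j=21 s[j]='a': π[21]=5 (border 'aabba')
j=22 s[j]='b': k: 5→1→0; π[22]=0 (border '')
j=23 s[j]='a': π[23]=1 (border 'a')
j=24 s[j]='b': k: 1→0; π[24]=0 (border '')
j=25 s[j]='b': π[25]=0 (border '')
j=26 s[j]='b': π[26]=0 (border '')
j=27 s[j]='a': π[27]=1 (border 'a')
j=28 s[j]='a': π[28]=2 (border 'aa')
j=29 s[j]='b': π[29]=3 (border 'aab')
j=30 s[j]='a': k: 3→0; π[30]=1 (border 'a')
j=31 s[j]='b': k: 1→0; π[31]=0 (border '')
j=32 s[j]='a': π[32]=1 (border 'a')
j=33 s[j]='a': π[33]=2 (border 'aa')
j=34 s[j]='b': π[34]=3 (border 'aab')
j=35 s[j]='a': k: 3→0; π[35]=1 (border 'a')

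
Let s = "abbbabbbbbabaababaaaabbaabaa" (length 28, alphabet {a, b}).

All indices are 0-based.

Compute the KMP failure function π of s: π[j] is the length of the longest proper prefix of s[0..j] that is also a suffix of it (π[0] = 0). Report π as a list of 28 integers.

[0, 0, 0, 0, 1, 2, 3, 4, 0, 0, 1, 2, 1, 1, 2, 1, 2, 1, 1, 1, 1, 2, 3, 1, 1, 2, 1, 1]

π[0] = 0
j=1 s[j]='b': π[1]=0 (border '')
j=2 s[j]='b': π[2]=0 (border '')
j=3 s[j]='b': π[3]=0 (border '')
j=4 s[j]='a': π[4]=1 (border 'a')
j=5 s[j]='b': π[5]=2 (border 'ab')
j=6 s[j]='b': π[6]=3 (border 'abb')
j=7 s[j]='b': π[7]=4 (border 'abbb')
j=8 s[j]='b': k: 4→0; π[8]=0 (border '')
j=9 s[j]='b': π[9]=0 (border '')
j=10 s[j]='a': π[10]=1 (border 'a')
j=11 s[j]='b': π[11]=2 (border 'ab')
j=12 s[j]='a': k: 2→0; π[12]=1 (border 'a')
j=13 s[j]='a': k: 1→0; π[13]=1 (border 'a')
j=14 s[j]='b': π[14]=2 (border 'ab')
j=15 s[j]='a': k: 2→0; π[15]=1 (border 'a')
j=16 s[j]='b': π[16]=2 (border 'ab')
j=17 s[j]='a': k: 2→0; π[17]=1 (border 'a')
j=18 s[j]='a': k: 1→0; π[18]=1 (border 'a')
j=19 s[j]='a': k: 1→0; π[19]=1 (border 'a')
j=20 s[j]='a': k: 1→0; π[20]=1 (border 'a')
j=21 s[j]='b': π[21]=2 (border 'ab')
j=22 s[j]='b': π[22]=3 (border 'abb')
j=23 s[j]='a': k: 3→0; π[23]=1 (border 'a')
j=24 s[j]='a': k: 1→0; π[24]=1 (border 'a')
j=25 s[j]='b': π[25]=2 (border 'ab')
j=26 s[j]='a': k: 2→0; π[26]=1 (border 'a')
j=27 s[j]='a': k: 1→0; π[27]=1 (border 'a')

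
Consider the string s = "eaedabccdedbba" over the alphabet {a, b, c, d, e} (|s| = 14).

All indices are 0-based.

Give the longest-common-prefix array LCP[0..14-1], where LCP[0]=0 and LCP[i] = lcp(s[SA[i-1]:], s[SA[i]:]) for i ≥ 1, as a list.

rank→(start, suffix):
  0 → (13, 'a')
  1 → (4, 'abccdedbba')
  2 → (1, 'aedabccdedbba')
  3 → (12, 'ba')
  4 → (11, 'bba')
  5 → (5, 'bccdedbba')
  6 → (6, 'ccdedbba')
  7 → (7, 'cdedbba')
  8 → (3, 'dabccdedbba')
  9 → (10, 'dbba')
  10 → (8, 'dedbba')
  11 → (0, 'eaedabccdedbba')
  12 → (2, 'edabccdedbba')
  13 → (9, 'edbba')

SA = [13, 4, 1, 12, 11, 5, 6, 7, 3, 10, 8, 0, 2, 9]
[i] adj suffixes → lcp
  [1] 13/4 → 1 ('a')
  [2] 4/1 → 1 ('a')
  [3] 1/12 → 0 ('')
  [4] 12/11 → 1 ('b')
  [5] 11/5 → 1 ('b')
  [6] 5/6 → 0 ('')
  [7] 6/7 → 1 ('c')
  [8] 7/3 → 0 ('')
  [9] 3/10 → 1 ('d')
  [10] 10/8 → 1 ('d')
  [11] 8/0 → 0 ('')
  [12] 0/2 → 1 ('e')
  [13] 2/9 → 2 ('ed')

[0, 1, 1, 0, 1, 1, 0, 1, 0, 1, 1, 0, 1, 2]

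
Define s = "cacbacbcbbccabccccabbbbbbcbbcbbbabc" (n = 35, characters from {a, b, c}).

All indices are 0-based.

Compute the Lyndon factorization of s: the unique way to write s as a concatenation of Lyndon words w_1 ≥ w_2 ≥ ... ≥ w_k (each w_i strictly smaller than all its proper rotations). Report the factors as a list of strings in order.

["c", "acbacbcbbcc", "abcccc", "abbbbbbcbbcbbbabc"]

emit factor 1: 'c' (i=0, period=1)
emit factor 2: 'acbacbcbbcc' (i=1, period=11)
emit factor 3: 'abcccc' (i=12, period=6)
emit factor 4: 'abbbbbbcbbcbbbabc' (i=18, period=17)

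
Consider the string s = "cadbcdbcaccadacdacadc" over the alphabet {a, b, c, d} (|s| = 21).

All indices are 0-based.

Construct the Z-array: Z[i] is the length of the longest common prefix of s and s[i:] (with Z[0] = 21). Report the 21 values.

[21, 0, 0, 0, 1, 0, 0, 2, 0, 1, 3, 0, 0, 0, 1, 0, 0, 3, 0, 0, 1]

Z[0]=21
i=1: i≥r, start 0; Z[1]=0
i=2: i≥r, start 0; Z[2]=0
i=3: i≥r, start 0; Z[3]=0
i=4: i≥r, start 0; Z[4]=1 scan→box=[4,5)
i=5: i≥r, start 0; Z[5]=0
i=6: i≥r, start 0; Z[6]=0
i=7: i≥r, start 0; Z[7]=2 scan→box=[7,9)
i=8: min(r-i=1, Z[1]=0)=0; Z[8]=0
i=9: i≥r, start 0; Z[9]=1 scan→box=[9,10)
i=10: i≥r, start 0; Z[10]=3 scan→box=[10,13)
i=11: min(r-i=2, Z[1]=0)=0; Z[11]=0
i=12: min(r-i=1, Z[2]=0)=0; Z[12]=0
i=13: i≥r, start 0; Z[13]=0
i=14: i≥r, start 0; Z[14]=1 scan→box=[14,15)
i=15: i≥r, start 0; Z[15]=0
i=16: i≥r, start 0; Z[16]=0
i=17: i≥r, start 0; Z[17]=3 scan→box=[17,20)
i=18: min(r-i=2, Z[1]=0)=0; Z[18]=0
i=19: min(r-i=1, Z[2]=0)=0; Z[19]=0
i=20: i≥r, start 0; Z[20]=1 scan→box=[20,21)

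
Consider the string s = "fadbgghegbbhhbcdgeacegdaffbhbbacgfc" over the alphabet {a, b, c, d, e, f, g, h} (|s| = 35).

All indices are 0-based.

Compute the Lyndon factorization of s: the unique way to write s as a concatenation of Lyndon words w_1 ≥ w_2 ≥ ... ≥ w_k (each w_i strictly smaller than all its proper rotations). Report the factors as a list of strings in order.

["f", "adbgghegbbhhbcdge", "acegdaffbhbbacgfc"]

emit factor 1: 'f' (i=0, period=1)
emit factor 2: 'adbgghegbbhhbcdge' (i=1, period=17)
emit factor 3: 'acegdaffbhbbacgfc' (i=18, period=17)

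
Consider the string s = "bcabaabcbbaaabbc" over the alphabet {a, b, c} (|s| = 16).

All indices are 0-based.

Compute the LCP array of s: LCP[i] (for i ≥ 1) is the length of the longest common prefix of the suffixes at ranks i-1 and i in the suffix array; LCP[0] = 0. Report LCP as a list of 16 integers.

sorted suffixes:
  #0 SA[0]=10  'aaabbc'
  #1 SA[1]=11  'aabbc'
  #2 SA[2]=4  'aabcbbaaabbc'
  #3 SA[3]=2  'abaabcbbaaabbc'
  #4 SA[4]=12  'abbc'
  #5 SA[5]=5  'abcbbaaabbc'
  #6 SA[6]=9  'baaabbc'
  #7 SA[7]=3  'baabcbbaaabbc'
  #8 SA[8]=8  'bbaaabbc'
  #9 SA[9]=13  'bbc'
  #10 SA[10]=14  'bc'
  #11 SA[11]=0  'bcabaabcbbaaabbc'
  #12 SA[12]=6  'bcbbaaabbc'
  #13 SA[13]=15  'c'
  #14 SA[14]=1  'cabaabcbbaaabbc'
  #15 SA[15]=7  'cbbaaabbc'

SA = [10, 11, 4, 2, 12, 5, 9, 3, 8, 13, 14, 0, 6, 15, 1, 7]
rank  pair      lcp
   1  s[10:],s[11:]  2  'aa'
   2  s[11:],s[4:]  3  'aab'
   3  s[4:],s[2:]  1  'a'
   4  s[2:],s[12:]  2  'ab'
   5  s[12:],s[5:]  2  'ab'
   6  s[5:],s[9:]  0  ''
   7  s[9:],s[3:]  3  'baa'
   8  s[3:],s[8:]  1  'b'
   9  s[8:],s[13:]  2  'bb'
  10  s[13:],s[14:]  1  'b'
  11  s[14:],s[0:]  2  'bc'
  12  s[0:],s[6:]  2  'bc'
  13  s[6:],s[15:]  0  ''
  14  s[15:],s[1:]  1  'c'
  15  s[1:],s[7:]  1  'c'

[0, 2, 3, 1, 2, 2, 0, 3, 1, 2, 1, 2, 2, 0, 1, 1]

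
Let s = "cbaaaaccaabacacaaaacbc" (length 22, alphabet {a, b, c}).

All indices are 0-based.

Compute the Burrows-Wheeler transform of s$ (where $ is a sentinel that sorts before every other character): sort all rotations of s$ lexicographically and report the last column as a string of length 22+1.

ccbaacaaacbaacacbaca$aa

rank  rotation                 last
    0  $cbaaaaccaabacacaaaacbc  c
    1  aaaacbc$cbaaaaccaabacac  c
    2  aaaaccaabacacaaaacbc$cb  b
    3  aaacbc$cbaaaaccaabacaca  a
    4  aaaccaabacacaaaacbc$cba  a
    5  aabacacaaaacbc$cbaaaacc  c
    6  aacbc$cbaaaaccaabacacaa  a
    7  aaccaabacacaaaacbc$cbaa  a
    8  abacacaaaacbc$cbaaaacca  a
    9  acaaaacbc$cbaaaaccaabac  c
   10  acacaaaacbc$cbaaaaccaab  b
   11  acbc$cbaaaaccaabacacaaa  a
   12  accaabacacaaaacbc$cbaaa  a
   13  baaaaccaabacacaaaacbc$c  c
   14  bacacaaaacbc$cbaaaaccaa  a
   15  bc$cbaaaaccaabacacaaaac  c
   16  c$cbaaaaccaabacacaaaacb  b
   17  caaaacbc$cbaaaaccaabaca  a
   18  caabacacaaaacbc$cbaaaac  c
   19  cacaaaacbc$cbaaaaccaaba  a
   20  cbaaaaccaabacacaaaacbc$  $
   21  cbc$cbaaaaccaabacacaaaa  a
   22  ccaabacacaaaacbc$cbaaaa  a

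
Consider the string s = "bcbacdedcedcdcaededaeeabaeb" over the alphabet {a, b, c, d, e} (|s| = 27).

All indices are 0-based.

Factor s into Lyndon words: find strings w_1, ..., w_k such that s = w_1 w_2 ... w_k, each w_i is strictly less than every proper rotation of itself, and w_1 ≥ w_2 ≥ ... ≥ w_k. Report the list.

["bc", "b", "acdedcedcdcaededaee", "abaeb"]

emit factor 1: 'bc' (i=0, period=2)
emit factor 2: 'b' (i=2, period=1)
emit factor 3: 'acdedcedcdcaededaee' (i=3, period=19)
emit factor 4: 'abaeb' (i=22, period=5)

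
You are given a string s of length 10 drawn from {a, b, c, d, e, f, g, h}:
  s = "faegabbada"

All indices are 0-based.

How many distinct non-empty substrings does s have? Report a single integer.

51

rank | idx | suffix
   0 |   9 | a
   1 |   4 | abbada
   2 |   7 | ada
   3 |   1 | aegabbada
   4 |   6 | bada
   5 |   5 | bbada
   6 |   8 | da
   7 |   2 | egabbada
   8 |   0 | faegabbada
   9 |   3 | gabbada

SA = [9, 4, 7, 1, 6, 5, 8, 2, 0, 3]
i: (SA[i-1],SA[i]) lcp shared
  1: (9,4) 1 'a'
  2: (4,7) 1 'a'
  3: (7,1) 1 'a'
  4: (1,6) 0 ''
  5: (6,5) 1 'b'
  6: (5,8) 0 ''
  7: (8,2) 0 ''
  8: (2,0) 0 ''
  9: (0,3) 0 ''

n(n+1)/2 = 10·11/2 = 55
Σ LCP = 0 + 1 + 1 + 1 + 0 + 1 + 0 + 0 + 0 + 0 = 4
distinct = 55 − 4 = 51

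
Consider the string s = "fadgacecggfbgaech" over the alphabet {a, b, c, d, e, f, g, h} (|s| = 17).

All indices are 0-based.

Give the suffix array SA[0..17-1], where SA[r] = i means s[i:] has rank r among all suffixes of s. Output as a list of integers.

sorted suffixes:
  #0 SA[0]=4  'acecggfbgaech'
  #1 SA[1]=1  'adgacecggfbgaech'
  #2 SA[2]=13  'aech'
  #3 SA[3]=11  'bgaech'
  #4 SA[4]=5  'cecggfbgaech'
  #5 SA[5]=7  'cggfbgaech'
  #6 SA[6]=15  'ch'
  #7 SA[7]=2  'dgacecggfbgaech'
  #8 SA[8]=6  'ecggfbgaech'
  #9 SA[9]=14  'ech'
  #10 SA[10]=0  'fadgacecggfbgaech'
  #11 SA[11]=10  'fbgaech'
  #12 SA[12]=3  'gacecggfbgaech'
  #13 SA[13]=12  'gaech'
  #14 SA[14]=9  'gfbgaech'
  #15 SA[15]=8  'ggfbgaech'
  #16 SA[16]=16  'h'

[4, 1, 13, 11, 5, 7, 15, 2, 6, 14, 0, 10, 3, 12, 9, 8, 16]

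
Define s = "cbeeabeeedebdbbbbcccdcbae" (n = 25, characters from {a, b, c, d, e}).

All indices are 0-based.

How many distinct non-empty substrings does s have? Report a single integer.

sorted suffixes:
  #0 SA[0]=4  'abeeedebdbbbbcccdcbae'
  #1 SA[1]=23  'ae'
  #2 SA[2]=22  'bae'
  #3 SA[3]=13  'bbbbcccdcbae'
  #4 SA[4]=14  'bbbcccdcbae'
  #5 SA[5]=15  'bbcccdcbae'
  #6 SA[6]=16  'bcccdcbae'
  #7 SA[7]=11  'bdbbbbcccdcbae'
  #8 SA[8]=1  'beeabeeedebdbbbbcccdcbae'
  #9 SA[9]=5  'beeedebdbbbbcccdcbae'
  #10 SA[10]=21  'cbae'
  #11 SA[11]=0  'cbeeabeeedebdbbbbcccdcbae'
  #12 SA[12]=17  'cccdcbae'
  #13 SA[13]=18  'ccdcbae'
  #14 SA[14]=19  'cdcbae'
  #15 SA[15]=12  'dbbbbcccdcbae'
  #16 SA[16]=20  'dcbae'
  #17 SA[17]=9  'debdbbbbcccdcbae'
  #18 SA[18]=24  'e'
  #19 SA[19]=3  'eabeeedebdbbbbcccdcbae'
  #20 SA[20]=10  'ebdbbbbcccdcbae'
  #21 SA[21]=8  'edebdbbbbcccdcbae'
  #22 SA[22]=2  'eeabeeedebdbbbbcccdcbae'
  #23 SA[23]=7  'eedebdbbbbcccdcbae'
  #24 SA[24]=6  'eeedebdbbbbcccdcbae'

SA = [4, 23, 22, 13, 14, 15, 16, 11, 1, 5, 21, 0, 17, 18, 19, 12, 20, 9, 24, 3, 10, 8, 2, 7, 6]
rank  pair      lcp
   1  s[4:],s[23:]  1  'a'
   2  s[23:],s[22:]  0  ''
   3  s[22:],s[13:]  1  'b'
   4  s[13:],s[14:]  3  'bbb'
   5  s[14:],s[15:]  2  'bb'
   6  s[15:],s[16:]  1  'b'
   7  s[16:],s[11:]  1  'b'
   8  s[11:],s[1:]  1  'b'
   9  s[1:],s[5:]  3  'bee'
  10  s[5:],s[21:]  0  ''
  11  s[21:],s[0:]  2  'cb'
  12  s[0:],s[17:]  1  'c'
  13  s[17:],s[18:]  2  'cc'
  14  s[18:],s[19:]  1  'c'
  15  s[19:],s[12:]  0  ''
  16  s[12:],s[20:]  1  'd'
  17  s[20:],s[9:]  1  'd'
  18  s[9:],s[24:]  0  ''
  19  s[24:],s[3:]  1  'e'
  20  s[3:],s[10:]  1  'e'
  21  s[10:],s[8:]  1  'e'
  22  s[8:],s[2:]  1  'e'
  23  s[2:],s[7:]  2  'ee'
  24  s[7:],s[6:]  2  'ee'

n(n+1)/2 = 25·26/2 = 325
Σ LCP = 0 + 1 + 0 + 1 + 3 + 2 + 1 + 1 + 1 + 3 + 0 + 2 + 1 + 2 + 1 + 0 + 1 + 1 + 0 + 1 + 1 + 1 + 1 + 2 + 2 = 29
distinct = 325 − 29 = 296

296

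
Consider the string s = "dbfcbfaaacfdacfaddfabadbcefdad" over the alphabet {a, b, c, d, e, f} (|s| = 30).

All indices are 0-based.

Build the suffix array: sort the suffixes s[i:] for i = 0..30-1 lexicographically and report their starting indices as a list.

rank→(start, suffix):
  0 → (6, 'aaacfdacfaddfabadbcefdad')
  1 → (7, 'aacfdacfaddfabadbcefdad')
  2 → (19, 'abadbcefdad')
  3 → (12, 'acfaddfabadbcefdad')
  4 → (8, 'acfdacfaddfabadbcefdad')
  5 → (28, 'ad')
  6 → (21, 'adbcefdad')
  7 → (15, 'addfabadbcefdad')
  8 → (20, 'badbcefdad')
  9 → (23, 'bcefdad')
  10 → (4, 'bfaaacfdacfaddfabadbcefdad')
  11 → (1, 'bfcbfaaacfdacfaddfabadbcefdad')
  12 → (3, 'cbfaaacfdacfaddfabadbcefdad')
  13 → (24, 'cefdad')
  14 → (13, 'cfaddfabadbcefdad')
  15 → (9, 'cfdacfaddfabadbcefdad')
  16 → (29, 'd')
  17 → (11, 'dacfaddfabadbcefdad')
  18 → (27, 'dad')
  19 → (22, 'dbcefdad')
  20 → (0, 'dbfcbfaaacfdacfaddfabadbcefdad')
  21 → (16, 'ddfabadbcefdad')
  22 → (17, 'dfabadbcefdad')
  23 → (25, 'efdad')
  24 → (5, 'faaacfdacfaddfabadbcefdad')
  25 → (18, 'fabadbcefdad')
  26 → (14, 'faddfabadbcefdad')
  27 → (2, 'fcbfaaacfdacfaddfabadbcefdad')
  28 → (10, 'fdacfaddfabadbcefdad')
  29 → (26, 'fdad')

[6, 7, 19, 12, 8, 28, 21, 15, 20, 23, 4, 1, 3, 24, 13, 9, 29, 11, 27, 22, 0, 16, 17, 25, 5, 18, 14, 2, 10, 26]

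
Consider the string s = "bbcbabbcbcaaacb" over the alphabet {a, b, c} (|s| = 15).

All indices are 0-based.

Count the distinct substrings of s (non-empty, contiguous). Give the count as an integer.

rank→(start, suffix):
  0 → (10, 'aaacb')
  1 → (11, 'aacb')
  2 → (4, 'abbcbcaaacb')
  3 → (12, 'acb')
  4 → (14, 'b')
  5 → (3, 'babbcbcaaacb')
  6 → (0, 'bbcbabbcbcaaacb')
  7 → (5, 'bbcbcaaacb')
  8 → (8, 'bcaaacb')
  9 → (1, 'bcbabbcbcaaacb')
  10 → (6, 'bcbcaaacb')
  11 → (9, 'caaacb')
  12 → (13, 'cb')
  13 → (2, 'cbabbcbcaaacb')
  14 → (7, 'cbcaaacb')

SA = [10, 11, 4, 12, 14, 3, 0, 5, 8, 1, 6, 9, 13, 2, 7]
i: (SA[i-1],SA[i]) lcp shared
  1: (10,11) 2 'aa'
  2: (11,4) 1 'a'
  3: (4,12) 1 'a'
  4: (12,14) 0 ''
  5: (14,3) 1 'b'
  6: (3,0) 1 'b'
  7: (0,5) 4 'bbcb'
  8: (5,8) 1 'b'
  9: (8,1) 2 'bc'
  10: (1,6) 3 'bcb'
  11: (6,9) 0 ''
  12: (9,13) 1 'c'
  13: (13,2) 2 'cb'
  14: (2,7) 2 'cb'

n(n+1)/2 = 15·16/2 = 120
Σ LCP = 0 + 2 + 1 + 1 + 0 + 1 + 1 + 4 + 1 + 2 + 3 + 0 + 1 + 2 + 2 = 21
distinct = 120 − 21 = 99

99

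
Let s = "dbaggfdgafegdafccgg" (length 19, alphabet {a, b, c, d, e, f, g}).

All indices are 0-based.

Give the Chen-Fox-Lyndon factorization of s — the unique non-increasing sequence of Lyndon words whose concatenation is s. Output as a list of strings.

["d", "b", "aggfdg", "afegd", "afccgg"]

emit factor 1: 'd' (i=0, period=1)
emit factor 2: 'b' (i=1, period=1)
emit factor 3: 'aggfdg' (i=2, period=6)
emit factor 4: 'afegd' (i=8, period=5)
emit factor 5: 'afccgg' (i=13, period=6)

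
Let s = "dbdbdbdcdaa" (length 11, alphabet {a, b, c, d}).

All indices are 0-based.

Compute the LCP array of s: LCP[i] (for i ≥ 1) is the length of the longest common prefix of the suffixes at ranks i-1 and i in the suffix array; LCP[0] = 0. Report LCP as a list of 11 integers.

[0, 1, 0, 4, 2, 0, 0, 1, 5, 3, 1]

rank→(start, suffix):
  0 → (10, 'a')
  1 → (9, 'aa')
  2 → (1, 'bdbdbdcdaa')
  3 → (3, 'bdbdcdaa')
  4 → (5, 'bdcdaa')
  5 → (7, 'cdaa')
  6 → (8, 'daa')
  7 → (0, 'dbdbdbdcdaa')
  8 → (2, 'dbdbdcdaa')
  9 → (4, 'dbdcdaa')
  10 → (6, 'dcdaa')

SA = [10, 9, 1, 3, 5, 7, 8, 0, 2, 4, 6]
[i] adj suffixes → lcp
  [1] 10/9 → 1 ('a')
  [2] 9/1 → 0 ('')
  [3] 1/3 → 4 ('bdbd')
  [4] 3/5 → 2 ('bd')
  [5] 5/7 → 0 ('')
  [6] 7/8 → 0 ('')
  [7] 8/0 → 1 ('d')
  [8] 0/2 → 5 ('dbdbd')
  [9] 2/4 → 3 ('dbd')
  [10] 4/6 → 1 ('d')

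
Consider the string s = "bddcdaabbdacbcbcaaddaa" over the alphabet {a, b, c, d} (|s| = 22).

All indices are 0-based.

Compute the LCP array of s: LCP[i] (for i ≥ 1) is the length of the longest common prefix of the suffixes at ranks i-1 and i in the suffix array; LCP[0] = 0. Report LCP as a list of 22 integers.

rank→(start, suffix):
  0 → (21, 'a')
  1 → (20, 'aa')
  2 → (5, 'aabbdacbcbcaaddaa')
  3 → (16, 'aaddaa')
  4 → (6, 'abbdacbcbcaaddaa')
  5 → (10, 'acbcbcaaddaa')
  6 → (17, 'addaa')
  7 → (7, 'bbdacbcbcaaddaa')
  8 → (14, 'bcaaddaa')
  9 → (12, 'bcbcaaddaa')
  10 → (8, 'bdacbcbcaaddaa')
  11 → (0, 'bddcdaabbdacbcbcaaddaa')
  12 → (15, 'caaddaa')
  13 → (13, 'cbcaaddaa')
  14 → (11, 'cbcbcaaddaa')
  15 → (3, 'cdaabbdacbcbcaaddaa')
  16 → (19, 'daa')
  17 → (4, 'daabbdacbcbcaaddaa')
  18 → (9, 'dacbcbcaaddaa')
  19 → (2, 'dcdaabbdacbcbcaaddaa')
  20 → (18, 'ddaa')
  21 → (1, 'ddcdaabbdacbcbcaaddaa')

SA = [21, 20, 5, 16, 6, 10, 17, 7, 14, 12, 8, 0, 15, 13, 11, 3, 19, 4, 9, 2, 18, 1]
[i] adj suffixes → lcp
  [1] 21/20 → 1 ('a')
  [2] 20/5 → 2 ('aa')
  [3] 5/16 → 2 ('aa')
  [4] 16/6 → 1 ('a')
  [5] 6/10 → 1 ('a')
  [6] 10/17 → 1 ('a')
  [7] 17/7 → 0 ('')
  [8] 7/14 → 1 ('b')
  [9] 14/12 → 2 ('bc')
  [10] 12/8 → 1 ('b')
  [11] 8/0 → 2 ('bd')
  [12] 0/15 → 0 ('')
  [13] 15/13 → 1 ('c')
  [14] 13/11 → 3 ('cbc')
  [15] 11/3 → 1 ('c')
  [16] 3/19 → 0 ('')
  [17] 19/4 → 3 ('daa')
  [18] 4/9 → 2 ('da')
  [19] 9/2 → 1 ('d')
  [20] 2/18 → 1 ('d')
  [21] 18/1 → 2 ('dd')

[0, 1, 2, 2, 1, 1, 1, 0, 1, 2, 1, 2, 0, 1, 3, 1, 0, 3, 2, 1, 1, 2]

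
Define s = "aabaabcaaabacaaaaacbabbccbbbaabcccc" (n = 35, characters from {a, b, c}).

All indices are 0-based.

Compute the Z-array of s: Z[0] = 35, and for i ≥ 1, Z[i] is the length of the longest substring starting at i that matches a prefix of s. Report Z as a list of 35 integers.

Z[0]=35
i=1: fresh scan; Z[1]=1 scan→box=[1,2)
i=2: fresh scan; Z[2]=0
i=3: fresh scan; Z[3]=3 scan→box=[3,6)
i=4: min(r-i=2, Z[1]=1)=1; Z[4]=1
i=5: min(r-i=1, Z[2]=0)=0; Z[5]=0
i=6: fresh scan; Z[6]=0
i=7: fresh scan; Z[7]=2 scan→box=[7,9)
i=8: min(r-i=1, Z[1]=1)=1; Z[8]=4 scan→box=[8,12)
i=9: min(r-i=3, Z[1]=1)=1; Z[9]=1
i=10: min(r-i=2, Z[2]=0)=0; Z[10]=0
i=11: min(r-i=1, Z[3]=3)=1; Z[11]=1
i=12: fresh scan; Z[12]=0
i=13: fresh scan; Z[13]=2 scan→box=[13,15)
i=14: min(r-i=1, Z[1]=1)=1; Z[14]=2 scan→box=[14,16)
i=15: min(r-i=1, Z[1]=1)=1; Z[15]=2 scan→box=[15,17)
i=16: min(r-i=1, Z[1]=1)=1; Z[16]=2 scan→box=[16,18)
i=17: min(r-i=1, Z[1]=1)=1; Z[17]=1
i=18: fresh scan; Z[18]=0
i=19: fresh scan; Z[19]=0
i=20: fresh scan; Z[20]=1 scan→box=[20,21)
i=21: fresh scan; Z[21]=0
i=22: fresh scan; Z[22]=0
i=23: fresh scan; Z[23]=0
i=24: fresh scan; Z[24]=0
i=25: fresh scan; Z[25]=0
i=26: fresh scan; Z[26]=0
i=27: fresh scan; Z[27]=0
i=28: fresh scan; Z[28]=3 scan→box=[28,31)
i=29: min(r-i=2, Z[1]=1)=1; Z[29]=1
i=30: min(r-i=1, Z[2]=0)=0; Z[30]=0
i=31: fresh scan; Z[31]=0
i=32: fresh scan; Z[32]=0
i=33: fresh scan; Z[33]=0
i=34: fresh scan; Z[34]=0

[35, 1, 0, 3, 1, 0, 0, 2, 4, 1, 0, 1, 0, 2, 2, 2, 2, 1, 0, 0, 1, 0, 0, 0, 0, 0, 0, 0, 3, 1, 0, 0, 0, 0, 0]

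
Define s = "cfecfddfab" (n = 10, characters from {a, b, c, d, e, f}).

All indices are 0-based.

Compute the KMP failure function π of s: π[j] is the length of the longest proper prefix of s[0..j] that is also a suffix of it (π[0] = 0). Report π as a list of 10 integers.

π[0] = 0
j=1 s[j]='f': π[1]=0 (border '')
j=2 s[j]='e': π[2]=0 (border '')
j=3 s[j]='c': π[3]=1 (border 'c')
j=4 s[j]='f': π[4]=2 (border 'cf')
j=5 s[j]='d': k: 2→0; π[5]=0 (border '')
j=6 s[j]='d': π[6]=0 (border '')
j=7 s[j]='f': π[7]=0 (border '')
j=8 s[j]='a': π[8]=0 (border '')
j=9 s[j]='b': π[9]=0 (border '')

[0, 0, 0, 1, 2, 0, 0, 0, 0, 0]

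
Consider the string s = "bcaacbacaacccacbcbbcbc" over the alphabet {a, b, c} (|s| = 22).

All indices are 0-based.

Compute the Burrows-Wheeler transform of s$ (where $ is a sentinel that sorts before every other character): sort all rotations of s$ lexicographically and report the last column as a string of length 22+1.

rank  rotation                 last
    0  $bcaacbacaacccacbcbbcbc  c
    1  aacbacaacccacbcbbcbc$bc  c
    2  aacccacbcbbcbc$bcaacbac  c
    3  acaacccacbcbbcbc$bcaacb  b
    4  acbacaacccacbcbbcbc$bca  a
    5  acbcbbcbc$bcaacbacaaccc  c
    6  acccacbcbbcbc$bcaacbaca  a
    7  bacaacccacbcbbcbc$bcaac  c
    8  bbcbc$bcaacbacaacccacbc  c
    9  bc$bcaacbacaacccacbcbbc  c
   10  bcaacbacaacccacbcbbcbc$  $
   11  bcbbcbc$bcaacbacaacccac  c
   12  bcbc$bcaacbacaacccacbcb  b
   13  c$bcaacbacaacccacbcbbcb  b
   14  caacbacaacccacbcbbcbc$b  b
   15  caacccacbcbbcbc$bcaacba  a
   16  cacbcbbcbc$bcaacbacaacc  c
   17  cbacaacccacbcbbcbc$bcaa  a
   18  cbbcbc$bcaacbacaacccacb  b
   19  cbc$bcaacbacaacccacbcbb  b
   20  cbcbbcbc$bcaacbacaaccca  a
   21  ccacbcbbcbc$bcaacbacaac  c
   22  cccacbcbbcbc$bcaacbacaa  a

cccbacaccc$cbbbacabbaca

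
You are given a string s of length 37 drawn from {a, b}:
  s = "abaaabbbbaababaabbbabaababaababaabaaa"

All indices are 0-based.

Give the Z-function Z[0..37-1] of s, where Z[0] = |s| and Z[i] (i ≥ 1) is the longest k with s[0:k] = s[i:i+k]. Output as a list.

[37, 0, 1, 1, 2, 0, 0, 0, 0, 1, 3, 0, 4, 0, 1, 2, 0, 0, 0, 4, 0, 1, 3, 0, 4, 0, 1, 3, 0, 4, 0, 1, 5, 0, 1, 1, 1]

Z[0]=37
i=1: outside box; Z[1]=0
i=2: outside box; Z[2]=1 grow→box=[2,3)
i=3: outside box; Z[3]=1 grow→box=[3,4)
i=4: outside box; Z[4]=2 grow→box=[4,6)
i=5: min(r-i=1, Z[1]=0)=0; Z[5]=0
i=6: outside box; Z[6]=0
i=7: outside box; Z[7]=0
i=8: outside box; Z[8]=0
i=9: outside box; Z[9]=1 grow→box=[9,10)
i=10: outside box; Z[10]=3 grow→box=[10,13)
i=11: min(r-i=2, Z[1]=0)=0; Z[11]=0
i=12: min(r-i=1, Z[2]=1)=1; Z[12]=4 grow→box=[12,16)
i=13: min(r-i=3, Z[1]=0)=0; Z[13]=0
i=14: min(r-i=2, Z[2]=1)=1; Z[14]=1
i=15: min(r-i=1, Z[3]=1)=1; Z[15]=2 grow→box=[15,17)
i=16: min(r-i=1, Z[1]=0)=0; Z[16]=0
i=17: outside box; Z[17]=0
i=18: outside box; Z[18]=0
i=19: outside box; Z[19]=4 grow→box=[19,23)
i=20: min(r-i=3, Z[1]=0)=0; Z[20]=0
i=21: min(r-i=2, Z[2]=1)=1; Z[21]=1
i=22: min(r-i=1, Z[3]=1)=1; Z[22]=3 grow→box=[22,25)
i=23: min(r-i=2, Z[1]=0)=0; Z[23]=0
i=24: min(r-i=1, Z[2]=1)=1; Z[24]=4 grow→box=[24,28)
i=25: min(r-i=3, Z[1]=0)=0; Z[25]=0
i=26: min(r-i=2, Z[2]=1)=1; Z[26]=1
i=27: min(r-i=1, Z[3]=1)=1; Z[27]=3 grow→box=[27,30)
i=28: min(r-i=2, Z[1]=0)=0; Z[28]=0
i=29: min(r-i=1, Z[2]=1)=1; Z[29]=4 grow→box=[29,33)
i=30: min(r-i=3, Z[1]=0)=0; Z[30]=0
i=31: min(r-i=2, Z[2]=1)=1; Z[31]=1
i=32: min(r-i=1, Z[3]=1)=1; Z[32]=5 grow→box=[32,37)
i=33: min(r-i=4, Z[1]=0)=0; Z[33]=0
i=34: min(r-i=3, Z[2]=1)=1; Z[34]=1
i=35: min(r-i=2, Z[3]=1)=1; Z[35]=1
i=36: min(r-i=1, Z[4]=2)=1; Z[36]=1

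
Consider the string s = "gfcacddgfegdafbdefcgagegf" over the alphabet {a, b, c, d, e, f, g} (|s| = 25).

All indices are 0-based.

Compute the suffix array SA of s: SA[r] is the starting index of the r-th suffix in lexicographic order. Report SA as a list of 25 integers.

sorted suffixes:
  #0 SA[0]=3  'acddgfegdafbdefcgagegf'
  #1 SA[1]=12  'afbdefcgagegf'
  #2 SA[2]=20  'agegf'
  #3 SA[3]=14  'bdefcgagegf'
  #4 SA[4]=2  'cacddgfegdafbdefcgagegf'
  #5 SA[5]=4  'cddgfegdafbdefcgagegf'
  #6 SA[6]=18  'cgagegf'
  #7 SA[7]=11  'dafbdefcgagegf'
  #8 SA[8]=5  'ddgfegdafbdefcgagegf'
  #9 SA[9]=15  'defcgagegf'
  #10 SA[10]=6  'dgfegdafbdefcgagegf'
  #11 SA[11]=16  'efcgagegf'
  #12 SA[12]=9  'egdafbdefcgagegf'
  #13 SA[13]=22  'egf'
  #14 SA[14]=24  'f'
  #15 SA[15]=13  'fbdefcgagegf'
  #16 SA[16]=1  'fcacddgfegdafbdefcgagegf'
  #17 SA[17]=17  'fcgagegf'
  #18 SA[18]=8  'fegdafbdefcgagegf'
  #19 SA[19]=19  'gagegf'
  #20 SA[20]=10  'gdafbdefcgagegf'
  #21 SA[21]=21  'gegf'
  #22 SA[22]=23  'gf'
  #23 SA[23]=0  'gfcacddgfegdafbdefcgagegf'
  #24 SA[24]=7  'gfegdafbdefcgagegf'

[3, 12, 20, 14, 2, 4, 18, 11, 5, 15, 6, 16, 9, 22, 24, 13, 1, 17, 8, 19, 10, 21, 23, 0, 7]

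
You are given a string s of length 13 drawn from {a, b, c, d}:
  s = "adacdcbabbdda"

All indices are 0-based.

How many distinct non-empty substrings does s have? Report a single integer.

81

rank | idx | suffix
   0 |  12 | a
   1 |   7 | abbdda
   2 |   2 | acdcbabbdda
   3 |   0 | adacdcbabbdda
   4 |   6 | babbdda
   5 |   8 | bbdda
   6 |   9 | bdda
   7 |   5 | cbabbdda
   8 |   3 | cdcbabbdda
   9 |  11 | da
  10 |   1 | dacdcbabbdda
  11 |   4 | dcbabbdda
  12 |  10 | dda

SA = [12, 7, 2, 0, 6, 8, 9, 5, 3, 11, 1, 4, 10]
rank  pair      lcp
   1  s[12:],s[7:]  1  'a'
   2  s[7:],s[2:]  1  'a'
   3  s[2:],s[0:]  1  'a'
   4  s[0:],s[6:]  0  ''
   5  s[6:],s[8:]  1  'b'
   6  s[8:],s[9:]  1  'b'
   7  s[9:],s[5:]  0  ''
   8  s[5:],s[3:]  1  'c'
   9  s[3:],s[11:]  0  ''
  10  s[11:],s[1:]  2  'da'
  11  s[1:],s[4:]  1  'd'
  12  s[4:],s[10:]  1  'd'

n(n+1)/2 = 13·14/2 = 91
Σ LCP = 0 + 1 + 1 + 1 + 0 + 1 + 1 + 0 + 1 + 0 + 2 + 1 + 1 = 10
distinct = 91 − 10 = 81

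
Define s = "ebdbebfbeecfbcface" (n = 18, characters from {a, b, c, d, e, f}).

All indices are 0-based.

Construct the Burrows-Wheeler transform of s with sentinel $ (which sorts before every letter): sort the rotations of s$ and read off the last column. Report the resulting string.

rank  rotation             last
    0  $ebdbebfbeecfbcface  e
    1  ace$ebdbebfbeecfbcf  f
    2  bcface$ebdbebfbeecf  f
    3  bdbebfbeecfbcface$e  e
    4  bebfbeecfbcface$ebd  d
    5  beecfbcface$ebdbebf  f
    6  bfbeecfbcface$ebdbe  e
    7  ce$ebdbebfbeecfbcfa  a
    8  cface$ebdbebfbeecfb  b
    9  cfbcface$ebdbebfbee  e
   10  dbebfbeecfbcface$eb  b
   11  e$ebdbebfbeecfbcfac  c
   12  ebdbebfbeecfbcface$  $
   13  ebfbeecfbcface$ebdb  b
   14  ecfbcface$ebdbebfbe  e
   15  eecfbcface$ebdbebfb  b
   16  face$ebdbebfbeecfbc  c
   17  fbcface$ebdbebfbeec  c
   18  fbeecfbcface$ebdbeb  b

effedfeabebc$bebccb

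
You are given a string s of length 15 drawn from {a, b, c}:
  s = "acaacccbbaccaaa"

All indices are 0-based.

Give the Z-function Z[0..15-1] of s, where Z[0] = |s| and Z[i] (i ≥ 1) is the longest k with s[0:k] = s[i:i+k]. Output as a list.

[15, 0, 1, 2, 0, 0, 0, 0, 0, 2, 0, 0, 1, 1, 1]

Z[0]=15
i=1: fresh scan; Z[1]=0
i=2: fresh scan; Z[2]=1 scan→box=[2,3)
i=3: fresh scan; Z[3]=2 scan→box=[3,5)
i=4: min(r-i=1, Z[1]=0)=0; Z[4]=0
i=5: fresh scan; Z[5]=0
i=6: fresh scan; Z[6]=0
i=7: fresh scan; Z[7]=0
i=8: fresh scan; Z[8]=0
i=9: fresh scan; Z[9]=2 scan→box=[9,11)
i=10: min(r-i=1, Z[1]=0)=0; Z[10]=0
i=11: fresh scan; Z[11]=0
i=12: fresh scan; Z[12]=1 scan→box=[12,13)
i=13: fresh scan; Z[13]=1 scan→box=[13,14)
i=14: fresh scan; Z[14]=1 scan→box=[14,15)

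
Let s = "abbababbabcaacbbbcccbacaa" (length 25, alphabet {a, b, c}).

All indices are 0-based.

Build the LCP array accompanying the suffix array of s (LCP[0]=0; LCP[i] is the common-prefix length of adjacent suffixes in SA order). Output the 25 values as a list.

rank | idx | suffix
   0 |  24 | a
   1 |  23 | aa
   2 |  11 | aacbbbcccbacaa
   3 |   3 | ababbabcaacbbbcccbacaa
   4 |   0 | abbababbabcaacbbbcccbacaa
   5 |   5 | abbabcaacbbbcccbacaa
   6 |   8 | abcaacbbbcccbacaa
   7 |  21 | acaa
   8 |  12 | acbbbcccbacaa
   9 |   2 | bababbabcaacbbbcccbacaa
  10 |   4 | babbabcaacbbbcccbacaa
  11 |   7 | babcaacbbbcccbacaa
  12 |  20 | bacaa
  13 |   1 | bbababbabcaacbbbcccbacaa
  14 |   6 | bbabcaacbbbcccbacaa
  15 |  14 | bbbcccbacaa
  16 |  15 | bbcccbacaa
  17 |   9 | bcaacbbbcccbacaa
  18 |  16 | bcccbacaa
  19 |  22 | caa
  20 |  10 | caacbbbcccbacaa
  21 |  19 | cbacaa
  22 |  13 | cbbbcccbacaa
  23 |  18 | ccbacaa
  24 |  17 | cccbacaa

SA = [24, 23, 11, 3, 0, 5, 8, 21, 12, 2, 4, 7, 20, 1, 6, 14, 15, 9, 16, 22, 10, 19, 13, 18, 17]
rank  pair      lcp
   1  s[24:],s[23:]  1  'a'
   2  s[23:],s[11:]  2  'aa'
   3  s[11:],s[3:]  1  'a'
   4  s[3:],s[0:]  2  'ab'
   5  s[0:],s[5:]  5  'abbab'
   6  s[5:],s[8:]  2  'ab'
   7  s[8:],s[21:]  1  'a'
   8  s[21:],s[12:]  2  'ac'
   9  s[12:],s[2:]  0  ''
  10  s[2:],s[4:]  3  'bab'
  11  s[4:],s[7:]  3  'bab'
  12  s[7:],s[20:]  2  'ba'
  13  s[20:],s[1:]  1  'b'
  14  s[1:],s[6:]  4  'bbab'
  15  s[6:],s[14:]  2  'bb'
  16  s[14:],s[15:]  2  'bb'
  17  s[15:],s[9:]  1  'b'
  18  s[9:],s[16:]  2  'bc'
  19  s[16:],s[22:]  0  ''
  20  s[22:],s[10:]  3  'caa'
  21  s[10:],s[19:]  1  'c'
  22  s[19:],s[13:]  2  'cb'
  23  s[13:],s[18:]  1  'c'
  24  s[18:],s[17:]  2  'cc'

[0, 1, 2, 1, 2, 5, 2, 1, 2, 0, 3, 3, 2, 1, 4, 2, 2, 1, 2, 0, 3, 1, 2, 1, 2]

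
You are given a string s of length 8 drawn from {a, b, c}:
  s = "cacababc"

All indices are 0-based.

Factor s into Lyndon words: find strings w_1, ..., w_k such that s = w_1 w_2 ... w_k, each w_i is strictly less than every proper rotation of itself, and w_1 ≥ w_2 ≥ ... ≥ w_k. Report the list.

emit factor 1: 'c' (i=0, period=1)
emit factor 2: 'ac' (i=1, period=2)
emit factor 3: 'ababc' (i=3, period=5)

["c", "ac", "ababc"]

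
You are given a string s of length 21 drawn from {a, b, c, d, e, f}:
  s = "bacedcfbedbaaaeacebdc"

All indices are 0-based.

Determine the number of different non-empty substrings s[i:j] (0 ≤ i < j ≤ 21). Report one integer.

209

rank | idx | suffix
   0 |  11 | aaaeacebdc
   1 |  12 | aaeacebdc
   2 |  15 | acebdc
   3 |   1 | acedcfbedbaaaeacebdc
   4 |  13 | aeacebdc
   5 |  10 | baaaeacebdc
   6 |   0 | bacedcfbedbaaaeacebdc
   7 |  18 | bdc
   8 |   7 | bedbaaaeacebdc
   9 |  20 | c
  10 |  16 | cebdc
  11 |   2 | cedcfbedbaaaeacebdc
  12 |   5 | cfbedbaaaeacebdc
  13 |   9 | dbaaaeacebdc
  14 |  19 | dc
  15 |   4 | dcfbedbaaaeacebdc
  16 |  14 | eacebdc
  17 |  17 | ebdc
  18 |   8 | edbaaaeacebdc
  19 |   3 | edcfbedbaaaeacebdc
  20 |   6 | fbedbaaaeacebdc

SA = [11, 12, 15, 1, 13, 10, 0, 18, 7, 20, 16, 2, 5, 9, 19, 4, 14, 17, 8, 3, 6]
[i] adj suffixes → lcp
  [1] 11/12 → 2 ('aa')
  [2] 12/15 → 1 ('a')
  [3] 15/1 → 3 ('ace')
  [4] 1/13 → 1 ('a')
  [5] 13/10 → 0 ('')
  [6] 10/0 → 2 ('ba')
  [7] 0/18 → 1 ('b')
  [8] 18/7 → 1 ('b')
  [9] 7/20 → 0 ('')
  [10] 20/16 → 1 ('c')
  [11] 16/2 → 2 ('ce')
  [12] 2/5 → 1 ('c')
  [13] 5/9 → 0 ('')
  [14] 9/19 → 1 ('d')
  [15] 19/4 → 2 ('dc')
  [16] 4/14 → 0 ('')
  [17] 14/17 → 1 ('e')
  [18] 17/8 → 1 ('e')
  [19] 8/3 → 2 ('ed')
  [20] 3/6 → 0 ('')

n(n+1)/2 = 21·22/2 = 231
Σ LCP = 0 + 2 + 1 + 3 + 1 + 0 + 2 + 1 + 1 + 0 + 1 + 2 + 1 + 0 + 1 + 2 + 0 + 1 + 1 + 2 + 0 = 22
distinct = 231 − 22 = 209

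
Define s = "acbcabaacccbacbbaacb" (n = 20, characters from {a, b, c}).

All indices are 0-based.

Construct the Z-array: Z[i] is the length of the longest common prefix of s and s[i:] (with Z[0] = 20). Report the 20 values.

[20, 0, 0, 0, 1, 0, 1, 2, 0, 0, 0, 0, 3, 0, 0, 0, 1, 3, 0, 0]

Z[0]=20
i=1: i≥r, start 0; Z[1]=0
i=2: i≥r, start 0; Z[2]=0
i=3: i≥r, start 0; Z[3]=0
i=4: i≥r, start 0; Z[4]=1 scan→box=[4,5)
i=5: i≥r, start 0; Z[5]=0
i=6: i≥r, start 0; Z[6]=1 scan→box=[6,7)
i=7: i≥r, start 0; Z[7]=2 scan→box=[7,9)
i=8: min(r-i=1, Z[1]=0)=0; Z[8]=0
i=9: i≥r, start 0; Z[9]=0
i=10: i≥r, start 0; Z[10]=0
i=11: i≥r, start 0; Z[11]=0
i=12: i≥r, start 0; Z[12]=3 scan→box=[12,15)
i=13: min(r-i=2, Z[1]=0)=0; Z[13]=0
i=14: min(r-i=1, Z[2]=0)=0; Z[14]=0
i=15: i≥r, start 0; Z[15]=0
i=16: i≥r, start 0; Z[16]=1 scan→box=[16,17)
i=17: i≥r, start 0; Z[17]=3 scan→box=[17,20)
i=18: min(r-i=2, Z[1]=0)=0; Z[18]=0
i=19: min(r-i=1, Z[2]=0)=0; Z[19]=0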